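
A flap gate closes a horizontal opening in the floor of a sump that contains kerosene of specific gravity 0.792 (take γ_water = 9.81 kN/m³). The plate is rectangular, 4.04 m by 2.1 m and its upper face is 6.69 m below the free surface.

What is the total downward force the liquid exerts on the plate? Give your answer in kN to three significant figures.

F ≈ 441 kN

γ = 0.792 × 9.81 = 7.76952 kN/m³.
The plate is horizontal, so pressure is uniform at p = γ·h = 7.76952 × 6.69 = 51.9781 kN/m².
A = 4.04 × 2.1 = 8.484 m².
F = p·A = 51.9781 × 8.484 = 440.982 kN.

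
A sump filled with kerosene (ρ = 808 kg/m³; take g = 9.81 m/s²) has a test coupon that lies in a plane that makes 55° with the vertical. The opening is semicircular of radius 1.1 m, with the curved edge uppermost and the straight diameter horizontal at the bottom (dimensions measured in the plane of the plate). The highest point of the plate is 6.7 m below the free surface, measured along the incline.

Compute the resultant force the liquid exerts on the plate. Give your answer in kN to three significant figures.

γ = ρg = 808 × 9.81 / 1000 = 7.92648 kN/m³.
The plate makes 55° with the vertical, i.e. θ = 90° − 55° = 35° to the horizontal. Measuring y along the incline from the free-surface line, vertical depth h = y·sinθ with sinθ = 0.573576.
The centroid lies 4r/(3π) = 0.466854 m above the diameter, so r − 4r/(3π) = 1.1 − 0.466854 = 0.633146 m below the topmost point, so y_c = 6.7 + 0.633146 = 7.33315 m and h_c = 7.33315 × 0.573576 = 4.20612 m.
A = πr²/2 = π × 1.1²/2 = 1.90066 m².
Resultant F = γ·h_c·A = 7.92648 × 4.20612 × 1.90066 = 63.3675 kN.

F ≈ 63.4 kN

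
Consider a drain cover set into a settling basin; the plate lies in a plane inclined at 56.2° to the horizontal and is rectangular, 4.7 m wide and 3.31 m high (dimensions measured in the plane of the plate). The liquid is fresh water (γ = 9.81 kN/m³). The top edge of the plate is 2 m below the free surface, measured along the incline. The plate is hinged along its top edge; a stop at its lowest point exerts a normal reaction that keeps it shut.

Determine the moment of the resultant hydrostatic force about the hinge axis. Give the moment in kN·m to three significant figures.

γ = 9.81 kN/m³.
Let θ = 56.2° be the plate's angle to the horizontal; measure y along the incline from where the plane meets the free surface. Vertical depth h = y·sinθ with sinθ = 0.830984.
The centroid lies 3.31/2 = 1.655 m below the top edge, so y_c = 2 + 1.655 = 3.655 m and h_c = 3.655 × 0.830984 = 3.03725 m.
A = 4.7 × 3.31 = 15.557 m².
Resultant F = γ·h_c·A = 9.81 × 3.03725 × 15.557 = 463.527 kN.
I_c = b·h³/12 = 4.7 × 3.31³/12 = 14.2037 m⁴.
Centre of pressure: y_p = y_c + I_c/(y_c·A) = 3.655 + 14.2037/(3.655 × 15.557) = 3.655 + 0.249798 = 3.9048 m along the plane.
The resultant acts 1.655 + 0.249798 = 1.9048 m (along the plate) below the hinge at the top edge, so the moment about the hinge is M = F × 1.9048 = 463.527 × 1.9048 = 882.926 kN·m.

M ≈ 883 kN·m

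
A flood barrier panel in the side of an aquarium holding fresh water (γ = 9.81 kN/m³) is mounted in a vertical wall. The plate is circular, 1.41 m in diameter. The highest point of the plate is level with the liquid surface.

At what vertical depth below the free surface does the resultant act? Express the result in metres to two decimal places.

γ = 9.81 kN/m³.
The centroid is at the centre, 0.705 m below the top of the plate, so the centroid depth is h_c = 0.705 m.
A = π(0.705)² = 1.56145 m².
Resultant F = γ·h_c·A = 9.81 × 0.705 × 1.56145 = 10.7991 kN.
I_c = πr⁴/4 = π × 0.705⁴/4 = 0.19402 m⁴.
Centre of pressure: y_p = y_c + I_c/(y_c·A) = 0.705 + 0.19402/(0.705 × 1.56145) = 0.705 + 0.17625 = 0.88125 m along the plane.

h_p = 0.88 m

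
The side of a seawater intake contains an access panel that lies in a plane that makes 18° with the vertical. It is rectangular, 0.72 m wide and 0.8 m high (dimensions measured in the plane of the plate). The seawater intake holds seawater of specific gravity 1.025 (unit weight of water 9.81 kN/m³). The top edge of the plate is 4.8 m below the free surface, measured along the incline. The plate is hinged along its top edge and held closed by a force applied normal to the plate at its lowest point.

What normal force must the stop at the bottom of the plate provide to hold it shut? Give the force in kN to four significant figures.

P ≈ 14.69 kN

γ = 1.025 × 9.81 = 10.05525 kN/m³.
The plate makes 18° with the vertical, i.e. θ = 90° − 18° = 72° to the horizontal. Measuring y along the incline from the free-surface line, vertical depth h = y·sinθ with sinθ = 0.951057.
The centroid lies 0.8/2 = 0.4 m below the top edge, so y_c = 4.8 + 0.4 = 5.2 m and h_c = 5.2 × 0.951057 = 4.9455 m.
A = 0.72 × 0.8 = 0.576 m².
Resultant F = γ·h_c·A = 10.05525 × 4.9455 × 0.576 = 28.6435 kN.
I_c = b·h³/12 = 0.72 × 0.8³/12 = 0.03072 m⁴.
Centre of pressure: y_p = y_c + I_c/(y_c·A) = 5.2 + 0.03072/(5.2 × 0.576) = 5.2 + 0.0102564 = 5.21026 m along the plane.
The resultant acts 0.4 + 0.0102564 = 0.410256 m (along the plate) below the hinge at the top edge, so the moment about the hinge is M = F × 0.410256 = 28.6435 × 0.410256 = 11.7512 kN·m.
A normal force at the bottom, 0.8 m from the hinge, must supply this moment: P = 11.7512/0.8 = 14.689 kN.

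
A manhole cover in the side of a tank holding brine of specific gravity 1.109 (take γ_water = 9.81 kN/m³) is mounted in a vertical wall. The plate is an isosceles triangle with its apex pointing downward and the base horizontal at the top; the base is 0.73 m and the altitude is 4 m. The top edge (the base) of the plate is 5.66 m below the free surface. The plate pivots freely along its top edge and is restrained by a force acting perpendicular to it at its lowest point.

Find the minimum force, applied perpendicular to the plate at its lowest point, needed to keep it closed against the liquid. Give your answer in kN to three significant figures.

γ = 1.109 × 9.81 = 10.87929 kN/m³.
With the apex down, the centroid sits h/3 = 4/3 = 1.33333 m below the base (the top edge), so the centroid depth is h_c = 5.66 + 1.33333 = 6.99333 m.
A = ½ × 0.73 × 4 = 1.46 m².
Resultant F = γ·h_c·A = 10.87929 × 6.99333 × 1.46 = 111.08 kN.
I_c = b·h³/36 = 0.73 × 4³/36 = 1.29778 m⁴.
Centre of pressure: y_p = y_c + I_c/(y_c·A) = 6.99333 + 1.29778/(6.99333 × 1.46) = 6.99333 + 0.127105 = 7.12044 m along the plane.
The resultant acts 1.33333 + 0.127105 = 1.46043 m (along the plate) below the hinge at the top edge, so the moment about the hinge is M = F × 1.46043 = 111.08 × 1.46043 = 162.225 kN·m.
A normal force at the bottom, 4 m from the hinge, must supply this moment: P = 162.225/4 = 40.5562 kN.

P ≈ 40.6 kN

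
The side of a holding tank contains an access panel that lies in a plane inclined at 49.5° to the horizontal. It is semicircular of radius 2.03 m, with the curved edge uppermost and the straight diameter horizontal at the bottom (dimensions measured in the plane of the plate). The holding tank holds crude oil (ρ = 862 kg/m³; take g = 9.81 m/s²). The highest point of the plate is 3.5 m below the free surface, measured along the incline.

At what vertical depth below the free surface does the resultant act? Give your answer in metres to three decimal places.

h_p = 3.597 m

γ = ρg = 862 × 9.81 / 1000 = 8.45622 kN/m³.
Let θ = 49.5° be the plate's angle to the horizontal; measure y along the incline from where the plane meets the free surface. Vertical depth h = y·sinθ with sinθ = 0.760406.
The centroid lies 4r/(3π) = 0.861559 m above the diameter, so r − 4r/(3π) = 2.03 − 0.861559 = 1.16844 m below the topmost point, so y_c = 3.5 + 1.16844 = 4.66844 m and h_c = 4.66844 × 0.760406 = 3.54991 m.
A = πr²/2 = π × 2.03²/2 = 6.47309 m².
Resultant F = γ·h_c·A = 8.45622 × 3.54991 × 6.47309 = 194.315 kN.
I_c = (π/8 − 8/(9π))·r⁴ = 0.109757 × 2.03⁴ = 1.86387 m⁴.
Centre of pressure: y_p = y_c + I_c/(y_c·A) = 4.66844 + 1.86387/(4.66844 × 6.47309) = 4.66844 + 0.0616783 = 4.73012 m along the plane.
Vertically, h_p = y_p·sinθ = 4.73012 × 0.760406 = 3.59681 m.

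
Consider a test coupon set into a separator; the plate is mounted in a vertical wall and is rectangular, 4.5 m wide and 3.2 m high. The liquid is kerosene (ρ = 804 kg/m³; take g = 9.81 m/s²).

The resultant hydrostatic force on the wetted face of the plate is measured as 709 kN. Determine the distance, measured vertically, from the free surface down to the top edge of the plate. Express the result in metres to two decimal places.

d_top ≈ 4.64 m

γ = ρg = 804 × 9.81 / 1000 = 7.88724 kN/m³.
A = 4.5 × 3.2 = 14.4 m².
From F = γ·h_c·A, the centroid depth is h_c = 709/(7.88724 × 14.4) = 6.2425 m.
The centroid lies 3.2/2 = 1.6 m below the top edge, so the top edge sits at h_top = 6.2425 − 1.6 = 4.6425 m below the surface.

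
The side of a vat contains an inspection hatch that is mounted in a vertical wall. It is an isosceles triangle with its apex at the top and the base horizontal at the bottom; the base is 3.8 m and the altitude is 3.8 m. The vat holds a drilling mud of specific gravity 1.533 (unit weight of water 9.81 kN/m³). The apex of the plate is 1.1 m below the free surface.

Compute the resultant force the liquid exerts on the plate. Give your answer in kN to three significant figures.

γ = 1.533 × 9.81 = 15.03873 kN/m³.
With the apex up, the centroid sits 2h/3 = 2 × 3.8/3 = 2.53333 m below the apex, so the centroid depth is h_c = 1.1 + 2.53333 = 3.63333 m.
A = ½ × 3.8 × 3.8 = 7.22 m².
Resultant F = γ·h_c·A = 15.03873 × 3.63333 × 7.22 = 394.506 kN.

F ≈ 395 kN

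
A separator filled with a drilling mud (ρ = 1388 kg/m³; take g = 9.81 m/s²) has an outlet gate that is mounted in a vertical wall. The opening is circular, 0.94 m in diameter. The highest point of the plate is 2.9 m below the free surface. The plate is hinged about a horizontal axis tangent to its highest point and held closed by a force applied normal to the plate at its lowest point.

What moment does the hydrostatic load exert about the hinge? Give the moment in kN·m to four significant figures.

γ = ρg = 1388 × 9.81 / 1000 = 13.61628 kN/m³.
The centroid is at the centre, 0.47 m below the top of the plate, so the centroid depth is h_c = 2.9 + 0.47 = 3.37 m.
A = π(0.47)² = 0.693978 m².
Resultant F = γ·h_c·A = 13.61628 × 3.37 × 0.693978 = 31.8445 kN.
I_c = πr⁴/4 = π × 0.47⁴/4 = 0.0383249 m⁴.
Centre of pressure: y_p = y_c + I_c/(y_c·A) = 3.37 + 0.0383249/(3.37 × 0.693978) = 3.37 + 0.0163872 = 3.38639 m along the plane.
The resultant acts 0.47 + 0.0163872 = 0.486387 m (along the plate) below the hinge at the top edge, so the moment about the hinge is M = F × 0.486387 = 31.8445 × 0.486387 = 15.4888 kN·m.

M ≈ 15.49 kN·m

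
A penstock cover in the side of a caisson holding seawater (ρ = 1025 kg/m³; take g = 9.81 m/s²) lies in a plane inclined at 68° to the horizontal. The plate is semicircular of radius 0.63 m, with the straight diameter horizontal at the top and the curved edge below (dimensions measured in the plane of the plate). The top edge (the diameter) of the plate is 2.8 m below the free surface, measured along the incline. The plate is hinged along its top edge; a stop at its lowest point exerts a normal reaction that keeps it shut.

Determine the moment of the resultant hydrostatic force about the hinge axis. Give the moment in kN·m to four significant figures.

M ≈ 4.928 kN·m

γ = ρg = 1025 × 9.81 / 1000 = 10.05525 kN/m³.
Let θ = 68° be the plate's angle to the horizontal; measure y along the incline from where the plane meets the free surface. Vertical depth h = y·sinθ with sinθ = 0.927184.
The centroid of a semicircle lies 4r/(3π) = 0.26738 m from the diameter, here below the top edge, so y_c = 2.8 + 0.26738 = 3.06738 m and h_c = 3.06738 × 0.927184 = 2.84403 m.
A = πr²/2 = π × 0.63²/2 = 0.623449 m².
Resultant F = γ·h_c·A = 10.05525 × 2.84403 × 0.623449 = 17.829 kN.
I_c = (π/8 − 8/(9π))·r⁴ = 0.109757 × 0.63⁴ = 0.01729 m⁴.
Centre of pressure: y_p = y_c + I_c/(y_c·A) = 3.06738 + 0.01729/(3.06738 × 0.623449) = 3.06738 + 0.00904121 = 3.07642 m along the plane.
The resultant acts 0.26738 + 0.00904121 = 0.276421 m (along the plate) below the hinge at the top edge, so the moment about the hinge is M = F × 0.276421 = 17.829 × 0.276421 = 4.92831 kN·m.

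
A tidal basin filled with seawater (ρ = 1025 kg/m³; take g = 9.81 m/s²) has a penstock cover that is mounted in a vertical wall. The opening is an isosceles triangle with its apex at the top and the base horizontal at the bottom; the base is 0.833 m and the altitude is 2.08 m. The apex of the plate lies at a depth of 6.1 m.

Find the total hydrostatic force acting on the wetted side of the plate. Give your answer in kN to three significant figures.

F ≈ 65.2 kN

γ = ρg = 1025 × 9.81 / 1000 = 10.05525 kN/m³.
With the apex up, the centroid sits 2h/3 = 2 × 2.08/3 = 1.38667 m below the apex, so the centroid depth is h_c = 6.1 + 1.38667 = 7.48667 m.
A = ½ × 0.833 × 2.08 = 0.86632 m².
Resultant F = γ·h_c·A = 10.05525 × 7.48667 × 0.86632 = 65.2169 kN.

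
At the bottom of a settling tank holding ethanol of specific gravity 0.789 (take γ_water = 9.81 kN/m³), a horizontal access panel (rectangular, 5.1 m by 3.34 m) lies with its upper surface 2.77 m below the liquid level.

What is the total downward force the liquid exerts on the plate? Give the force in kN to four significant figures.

γ = 0.789 × 9.81 = 7.74009 kN/m³.
The plate is horizontal, so pressure is uniform at p = γ·h = 7.74009 × 2.77 = 21.44 kN/m².
A = 5.1 × 3.34 = 17.034 m².
F = p·A = 21.44 × 17.034 = 365.209 kN.

F ≈ 365.2 kN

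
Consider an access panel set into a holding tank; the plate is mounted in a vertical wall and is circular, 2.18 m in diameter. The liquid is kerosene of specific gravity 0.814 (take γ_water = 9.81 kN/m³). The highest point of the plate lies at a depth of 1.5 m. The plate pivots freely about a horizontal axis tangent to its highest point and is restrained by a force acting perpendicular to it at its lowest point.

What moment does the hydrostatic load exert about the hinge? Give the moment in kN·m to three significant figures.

γ = 0.814 × 9.81 = 7.98534 kN/m³.
The centroid is at the centre, 1.09 m below the top of the plate, so the centroid depth is h_c = 1.5 + 1.09 = 2.59 m.
A = π(1.09)² = 3.73253 m².
Resultant F = γ·h_c·A = 7.98534 × 2.59 × 3.73253 = 77.1963 kN.
I_c = πr⁴/4 = π × 1.09⁴/4 = 1.10865 m⁴.
Centre of pressure: y_p = y_c + I_c/(y_c·A) = 2.59 + 1.10865/(2.59 × 3.73253) = 2.59 + 0.114681 = 2.70468 m along the plane.
The resultant acts 1.09 + 0.114681 = 1.20468 m (along the plate) below the hinge at the top edge, so the moment about the hinge is M = F × 1.20468 = 77.1963 × 1.20468 = 92.9968 kN·m.

M ≈ 93.0 kN·m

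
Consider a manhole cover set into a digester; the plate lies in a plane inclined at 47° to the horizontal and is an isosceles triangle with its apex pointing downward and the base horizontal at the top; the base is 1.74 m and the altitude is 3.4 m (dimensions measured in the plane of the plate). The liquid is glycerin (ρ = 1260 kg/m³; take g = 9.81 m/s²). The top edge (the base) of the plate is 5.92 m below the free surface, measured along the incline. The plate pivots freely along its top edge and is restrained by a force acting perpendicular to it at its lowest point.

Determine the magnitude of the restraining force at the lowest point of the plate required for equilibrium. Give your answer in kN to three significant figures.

γ = ρg = 1260 × 9.81 / 1000 = 12.3606 kN/m³.
Let θ = 47° be the plate's angle to the horizontal; measure y along the incline from where the plane meets the free surface. Vertical depth h = y·sinθ with sinθ = 0.731354.
With the apex down, the centroid sits h/3 = 3.4/3 = 1.13333 m below the base (the top edge), so y_c = 5.92 + 1.13333 = 7.05333 m and h_c = 7.05333 × 0.731354 = 5.15848 m.
A = ½ × 1.74 × 3.4 = 2.958 m².
Resultant F = γ·h_c·A = 12.3606 × 5.15848 × 2.958 = 188.608 kN.
I_c = b·h³/36 = 1.74 × 3.4³/36 = 1.89969 m⁴.
Centre of pressure: y_p = y_c + I_c/(y_c·A) = 7.05333 + 1.89969/(7.05333 × 2.958) = 7.05333 + 0.0910522 = 7.14438 m along the plane.
The resultant acts 1.13333 + 0.0910522 = 1.22438 m (along the plate) below the hinge at the top edge, so the moment about the hinge is M = F × 1.22438 = 188.608 × 1.22438 = 230.928 kN·m.
A normal force at the bottom, 3.4 m from the hinge, must supply this moment: P = 230.928/3.4 = 67.92 kN.

P ≈ 67.9 kN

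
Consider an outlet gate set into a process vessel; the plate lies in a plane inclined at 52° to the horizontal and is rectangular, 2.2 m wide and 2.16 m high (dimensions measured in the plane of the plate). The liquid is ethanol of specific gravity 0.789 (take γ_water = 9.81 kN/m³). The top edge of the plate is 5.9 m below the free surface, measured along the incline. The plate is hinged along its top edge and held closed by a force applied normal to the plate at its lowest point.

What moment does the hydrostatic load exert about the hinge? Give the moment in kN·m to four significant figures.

γ = 0.789 × 9.81 = 7.74009 kN/m³.
Let θ = 52° be the plate's angle to the horizontal; measure y along the incline from where the plane meets the free surface. Vertical depth h = y·sinθ with sinθ = 0.788011.
The centroid lies 2.16/2 = 1.08 m below the top edge, so y_c = 5.9 + 1.08 = 6.98 m and h_c = 6.98 × 0.788011 = 5.50032 m.
A = 2.2 × 2.16 = 4.752 m².
Resultant F = γ·h_c·A = 7.74009 × 5.50032 × 4.752 = 202.307 kN.
I_c = b·h³/12 = 2.2 × 2.16³/12 = 1.84758 m⁴.
Centre of pressure: y_p = y_c + I_c/(y_c·A) = 6.98 + 1.84758/(6.98 × 4.752) = 6.98 + 0.0557021 = 7.0357 m along the plane.
The resultant acts 1.08 + 0.0557021 = 1.1357 m (along the plate) below the hinge at the top edge, so the moment about the hinge is M = F × 1.1357 = 202.307 × 1.1357 = 229.76 kN·m.

M ≈ 229.8 kN·m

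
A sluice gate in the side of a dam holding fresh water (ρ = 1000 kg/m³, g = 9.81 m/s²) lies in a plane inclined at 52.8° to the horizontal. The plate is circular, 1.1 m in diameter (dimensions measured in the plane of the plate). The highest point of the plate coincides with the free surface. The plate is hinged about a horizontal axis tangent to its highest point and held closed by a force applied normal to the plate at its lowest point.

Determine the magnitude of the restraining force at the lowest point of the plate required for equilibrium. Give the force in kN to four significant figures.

γ = ρg = 1000 × 9.81 = 9810 N/m³ = 9.81 kN/m³.
Let θ = 52.8° be the plate's angle to the horizontal; measure y along the incline from where the plane meets the free surface. Vertical depth h = y·sinθ with sinθ = 0.796530.
The centroid is at the centre, 0.55 m below the top of the plate, so y_c = 0.55 m and h_c = 0.55 × 0.796530 = 0.438092 m.
A = π(0.55)² = 0.950332 m².
Resultant F = γ·h_c·A = 9.81 × 0.438092 × 0.950332 = 4.08423 kN.
I_c = πr⁴/4 = π × 0.55⁴/4 = 0.0718688 m⁴.
Centre of pressure: y_p = y_c + I_c/(y_c·A) = 0.55 + 0.0718688/(0.55 × 0.950332) = 0.55 + 0.1375 = 0.6875 m along the plane.
The resultant acts 0.55 + 0.1375 = 0.6875 m (along the plate) below the hinge at the top edge, so the moment about the hinge is M = F × 0.6875 = 4.08423 × 0.6875 = 2.80791 kN·m.
A normal force at the bottom, 1.1 m from the hinge, must supply this moment: P = 2.80791/1.1 = 2.55265 kN.

P ≈ 2.553 kN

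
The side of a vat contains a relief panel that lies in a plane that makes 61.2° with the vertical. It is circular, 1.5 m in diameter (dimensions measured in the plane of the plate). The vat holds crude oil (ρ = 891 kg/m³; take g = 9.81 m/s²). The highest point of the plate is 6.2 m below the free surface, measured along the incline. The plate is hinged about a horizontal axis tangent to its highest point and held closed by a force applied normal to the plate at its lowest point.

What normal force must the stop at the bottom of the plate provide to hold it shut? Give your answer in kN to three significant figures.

P ≈ 26.6 kN

γ = ρg = 891 × 9.81 / 1000 = 8.74071 kN/m³.
The plate makes 61.2° with the vertical, i.e. θ = 90° − 61.2° = 28.8° to the horizontal. Measuring y along the incline from the free-surface line, vertical depth h = y·sinθ with sinθ = 0.481754.
The centroid is at the centre, 0.75 m below the top of the plate, so y_c = 6.2 + 0.75 = 6.95 m and h_c = 6.95 × 0.481754 = 3.34819 m.
A = π(0.75)² = 1.76715 m².
Resultant F = γ·h_c·A = 8.74071 × 3.34819 × 1.76715 = 51.7166 kN.
I_c = πr⁴/4 = π × 0.75⁴/4 = 0.248505 m⁴.
Centre of pressure: y_p = y_c + I_c/(y_c·A) = 6.95 + 0.248505/(6.95 × 1.76715) = 6.95 + 0.0202338 = 6.97023 m along the plane.
The resultant acts 0.75 + 0.0202338 = 0.770234 m (along the plate) below the hinge at the top edge, so the moment about the hinge is M = F × 0.770234 = 51.7166 × 0.770234 = 39.8339 kN·m.
A normal force at the bottom, 1.5 m from the hinge, must supply this moment: P = 39.8339/1.5 = 26.5559 kN.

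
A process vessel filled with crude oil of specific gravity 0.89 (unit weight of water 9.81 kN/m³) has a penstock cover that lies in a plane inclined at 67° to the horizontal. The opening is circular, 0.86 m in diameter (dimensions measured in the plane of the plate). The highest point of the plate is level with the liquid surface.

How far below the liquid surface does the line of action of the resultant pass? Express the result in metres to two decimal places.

γ = 0.89 × 9.81 = 8.7309 kN/m³.
Let θ = 67° be the plate's angle to the horizontal; measure y along the incline from where the plane meets the free surface. Vertical depth h = y·sinθ with sinθ = 0.920505.
The centroid is at the centre, 0.43 m below the top of the plate, so y_c = 0.43 m and h_c = 0.43 × 0.920505 = 0.395817 m.
A = π(0.43)² = 0.58088 m².
Resultant F = γ·h_c·A = 8.7309 × 0.395817 × 0.58088 = 2.00743 kN.
I_c = πr⁴/4 = π × 0.43⁴/4 = 0.0268512 m⁴.
Centre of pressure: y_p = y_c + I_c/(y_c·A) = 0.43 + 0.0268512/(0.43 × 0.58088) = 0.43 + 0.1075 = 0.5375 m along the plane.
Vertically, h_p = y_p·sinθ = 0.5375 × 0.920505 = 0.494771 m.

h_p = 0.49 m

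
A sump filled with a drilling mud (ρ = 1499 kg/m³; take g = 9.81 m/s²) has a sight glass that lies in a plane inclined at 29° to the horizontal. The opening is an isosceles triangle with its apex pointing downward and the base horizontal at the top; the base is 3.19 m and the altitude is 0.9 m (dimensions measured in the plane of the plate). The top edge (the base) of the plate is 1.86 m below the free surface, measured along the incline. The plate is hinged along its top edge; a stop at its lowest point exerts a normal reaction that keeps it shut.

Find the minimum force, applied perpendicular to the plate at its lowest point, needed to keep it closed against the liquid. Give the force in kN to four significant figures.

P ≈ 7.880 kN

γ = ρg = 1499 × 9.81 / 1000 = 14.70519 kN/m³.
Let θ = 29° be the plate's angle to the horizontal; measure y along the incline from where the plane meets the free surface. Vertical depth h = y·sinθ with sinθ = 0.484810.
With the apex down, the centroid sits h/3 = 0.9/3 = 0.3 m below the base (the top edge), so y_c = 1.86 + 0.3 = 2.16 m and h_c = 2.16 × 0.484810 = 1.04719 m.
A = ½ × 3.19 × 0.9 = 1.4355 m².
Resultant F = γ·h_c·A = 14.70519 × 1.04719 × 1.4355 = 22.1054 kN.
I_c = b·h³/36 = 3.19 × 0.9³/36 = 0.0645975 m⁴.
Centre of pressure: y_p = y_c + I_c/(y_c·A) = 2.16 + 0.0645975/(2.16 × 1.4355) = 2.16 + 0.0208333 = 2.18083 m along the plane.
The resultant acts 0.3 + 0.0208333 = 0.320833 m (along the plate) below the hinge at the top edge, so the moment about the hinge is M = F × 0.320833 = 22.1054 × 0.320833 = 7.09214 kN·m.
A normal force at the bottom, 0.9 m from the hinge, must supply this moment: P = 7.09214/0.9 = 7.88016 kN.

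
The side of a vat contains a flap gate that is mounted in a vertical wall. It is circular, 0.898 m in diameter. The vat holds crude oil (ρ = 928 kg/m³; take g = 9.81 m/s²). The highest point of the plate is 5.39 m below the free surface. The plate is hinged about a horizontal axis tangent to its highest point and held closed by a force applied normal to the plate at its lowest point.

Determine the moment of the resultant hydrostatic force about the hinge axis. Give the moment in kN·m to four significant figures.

γ = ρg = 928 × 9.81 / 1000 = 9.10368 kN/m³.
The centroid is at the centre, 0.449 m below the top of the plate, so the centroid depth is h_c = 5.39 + 0.449 = 5.839 m.
A = π(0.449)² = 0.633348 m².
Resultant F = γ·h_c·A = 9.10368 × 5.839 × 0.633348 = 33.6665 kN.
I_c = πr⁴/4 = π × 0.449⁴/4 = 0.0319209 m⁴.
Centre of pressure: y_p = y_c + I_c/(y_c·A) = 5.839 + 0.0319209/(5.839 × 0.633348) = 5.839 + 0.00863166 = 5.84763 m along the plane.
The resultant acts 0.449 + 0.00863166 = 0.457632 m (along the plate) below the hinge at the top edge, so the moment about the hinge is M = F × 0.457632 = 33.6665 × 0.457632 = 15.4069 kN·m.

M ≈ 15.41 kN·m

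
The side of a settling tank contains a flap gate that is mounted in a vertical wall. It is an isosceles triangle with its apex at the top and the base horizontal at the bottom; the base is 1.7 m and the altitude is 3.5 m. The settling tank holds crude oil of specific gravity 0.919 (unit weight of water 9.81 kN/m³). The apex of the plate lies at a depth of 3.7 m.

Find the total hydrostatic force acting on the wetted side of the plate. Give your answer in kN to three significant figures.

F ≈ 162 kN

γ = 0.919 × 9.81 = 9.01539 kN/m³.
With the apex up, the centroid sits 2h/3 = 2 × 3.5/3 = 2.33333 m below the apex, so the centroid depth is h_c = 3.7 + 2.33333 = 6.03333 m.
A = ½ × 1.7 × 3.5 = 2.975 m².
Resultant F = γ·h_c·A = 9.01539 × 6.03333 × 2.975 = 161.819 kN.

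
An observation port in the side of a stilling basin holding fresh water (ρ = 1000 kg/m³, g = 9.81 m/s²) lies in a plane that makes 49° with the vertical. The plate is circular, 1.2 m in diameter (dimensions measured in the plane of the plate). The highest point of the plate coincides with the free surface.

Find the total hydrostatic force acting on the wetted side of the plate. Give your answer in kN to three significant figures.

γ = ρg = 1000 × 9.81 = 9810 N/m³ = 9.81 kN/m³.
The plate makes 49° with the vertical, i.e. θ = 90° − 49° = 41° to the horizontal. Measuring y along the incline from the free-surface line, vertical depth h = y·sinθ with sinθ = 0.656059.
The centroid is at the centre, 0.6 m below the top of the plate, so y_c = 0.6 m and h_c = 0.6 × 0.656059 = 0.393635 m.
A = π(0.6)² = 1.13097 m².
Resultant F = γ·h_c·A = 9.81 × 0.393635 × 1.13097 = 4.36731 kN.

F ≈ 4.37 kN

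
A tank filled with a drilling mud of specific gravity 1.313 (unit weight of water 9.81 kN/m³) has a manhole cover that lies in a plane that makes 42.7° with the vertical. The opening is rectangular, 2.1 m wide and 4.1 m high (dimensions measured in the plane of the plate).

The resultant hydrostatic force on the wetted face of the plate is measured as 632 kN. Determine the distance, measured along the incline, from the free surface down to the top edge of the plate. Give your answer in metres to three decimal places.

y_top ≈ 5.704 m

γ = 1.313 × 9.81 = 12.88053 kN/m³.
A = 2.1 × 4.1 = 8.61 m².
From F = γ·h_c·A, the centroid depth is h_c = 632/(12.88053 × 8.61) = 5.69876 m.
The plate makes 42.7° with the vertical, i.e. θ = 90° − 42.7° = 47.3° to the horizontal. Measuring y along the incline from the free-surface line, vertical depth h = y·sinθ with sinθ = 0.734915.
Along the incline, y_c = h_c/sinθ = 5.69876/0.734915 = 7.75431 m.
The centroid lies 4.1/2 = 2.05 m below the top edge, so the top edge sits at y_top = 7.75431 − 2.05 = 5.70431 m along the incline.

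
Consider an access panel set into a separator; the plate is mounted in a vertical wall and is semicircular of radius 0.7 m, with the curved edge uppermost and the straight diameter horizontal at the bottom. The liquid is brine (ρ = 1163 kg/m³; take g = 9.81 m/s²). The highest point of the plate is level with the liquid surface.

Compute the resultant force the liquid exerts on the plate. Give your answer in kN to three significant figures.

F ≈ 3.54 kN

γ = ρg = 1163 × 9.81 / 1000 = 11.40903 kN/m³.
The centroid lies 4r/(3π) = 0.297089 m above the diameter, so r − 4r/(3π) = 0.7 − 0.297089 = 0.402911 m below the topmost point, so the centroid depth is h_c = 0.402911 m.
A = πr²/2 = π × 0.7²/2 = 0.76969 m².
Resultant F = γ·h_c·A = 11.40903 × 0.402911 × 0.76969 = 3.53813 kN.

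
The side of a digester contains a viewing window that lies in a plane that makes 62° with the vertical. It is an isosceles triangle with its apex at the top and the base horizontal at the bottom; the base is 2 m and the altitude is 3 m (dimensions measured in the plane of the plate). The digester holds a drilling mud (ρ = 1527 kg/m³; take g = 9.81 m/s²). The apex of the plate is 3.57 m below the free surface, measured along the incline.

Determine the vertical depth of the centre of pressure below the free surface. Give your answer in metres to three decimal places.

h_p = 2.657 m

γ = ρg = 1527 × 9.81 / 1000 = 14.97987 kN/m³.
The plate makes 62° with the vertical, i.e. θ = 90° − 62° = 28° to the horizontal. Measuring y along the incline from the free-surface line, vertical depth h = y·sinθ with sinθ = 0.469472.
With the apex up, the centroid sits 2h/3 = 2 × 3/3 = 2 m below the apex, so y_c = 3.57 + 2 = 5.57 m and h_c = 5.57 × 0.469472 = 2.61496 m.
A = ½ × 2 × 3 = 3 m².
Resultant F = γ·h_c·A = 14.97987 × 2.61496 × 3 = 117.515 kN.
I_c = b·h³/36 = 2 × 3³/36 = 1.5 m⁴.
Centre of pressure: y_p = y_c + I_c/(y_c·A) = 5.57 + 1.5/(5.57 × 3) = 5.57 + 0.0897666 = 5.65977 m along the plane.
Vertically, h_p = y_p·sinθ = 5.65977 × 0.469472 = 2.6571 m.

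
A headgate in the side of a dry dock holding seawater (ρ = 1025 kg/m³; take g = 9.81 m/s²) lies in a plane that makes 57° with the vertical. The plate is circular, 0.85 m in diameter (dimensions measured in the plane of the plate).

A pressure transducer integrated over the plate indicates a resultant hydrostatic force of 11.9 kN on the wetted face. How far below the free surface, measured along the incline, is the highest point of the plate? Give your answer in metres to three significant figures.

y_top ≈ 3.40 m

γ = ρg = 1025 × 9.81 / 1000 = 10.05525 kN/m³.
A = π(0.425)² = 0.56745 m².
From F = γ·h_c·A, the centroid depth is h_c = 11.9/(10.05525 × 0.56745) = 2.08558 m.
The plate makes 57° with the vertical, i.e. θ = 90° − 57° = 33° to the horizontal. Measuring y along the incline from the free-surface line, vertical depth h = y·sinθ with sinθ = 0.544639.
Along the incline, y_c = h_c/sinθ = 2.08558/0.544639 = 3.82929 m.
The centroid is at the centre, 0.425 m below the top of the plate, so the highest point sits at y_top = 3.82929 − 0.425 = 3.40429 m along the incline.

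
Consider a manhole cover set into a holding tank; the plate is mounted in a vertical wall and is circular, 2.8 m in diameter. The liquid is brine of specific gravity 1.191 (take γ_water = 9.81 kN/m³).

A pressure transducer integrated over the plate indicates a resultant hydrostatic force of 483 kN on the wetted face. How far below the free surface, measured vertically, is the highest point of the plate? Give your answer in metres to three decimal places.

d_top ≈ 5.314 m

γ = 1.191 × 9.81 = 11.68371 kN/m³.
A = π(1.4)² = 6.15752 m².
From F = γ·h_c·A, the centroid depth is h_c = 483/(11.68371 × 6.15752) = 6.71368 m.
The centroid is at the centre, 1.4 m below the top of the plate, so the highest point sits at h_top = 6.71368 − 1.4 = 5.31368 m below the surface.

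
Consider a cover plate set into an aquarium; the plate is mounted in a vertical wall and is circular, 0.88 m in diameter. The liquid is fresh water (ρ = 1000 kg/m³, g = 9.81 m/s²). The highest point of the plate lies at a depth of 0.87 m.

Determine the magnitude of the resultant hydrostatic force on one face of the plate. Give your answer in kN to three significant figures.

F ≈ 7.82 kN

γ = ρg = 1000 × 9.81 = 9810 N/m³ = 9.81 kN/m³.
The centroid is at the centre, 0.44 m below the top of the plate, so the centroid depth is h_c = 0.87 + 0.44 = 1.31 m.
A = π(0.44)² = 0.608212 m².
Resultant F = γ·h_c·A = 9.81 × 1.31 × 0.608212 = 7.81619 kN.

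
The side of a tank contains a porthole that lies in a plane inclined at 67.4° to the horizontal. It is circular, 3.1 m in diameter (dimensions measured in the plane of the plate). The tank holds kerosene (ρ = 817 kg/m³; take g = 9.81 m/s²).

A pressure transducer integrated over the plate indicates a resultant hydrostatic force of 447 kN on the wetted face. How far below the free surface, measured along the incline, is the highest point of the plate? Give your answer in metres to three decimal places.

γ = ρg = 817 × 9.81 / 1000 = 8.01477 kN/m³.
A = π(1.55)² = 7.54768 m².
From F = γ·h_c·A, the centroid depth is h_c = 447/(8.01477 × 7.54768) = 7.38929 m.
Let θ = 67.4° be the plate's angle to the horizontal; measure y along the incline from where the plane meets the free surface. Vertical depth h = y·sinθ with sinθ = 0.923210.
Along the incline, y_c = h_c/sinθ = 7.38929/0.923210 = 8.00391 m.
The centroid is at the centre, 1.55 m below the top of the plate, so the highest point sits at y_top = 8.00391 − 1.55 = 6.45391 m along the incline.

y_top ≈ 6.454 m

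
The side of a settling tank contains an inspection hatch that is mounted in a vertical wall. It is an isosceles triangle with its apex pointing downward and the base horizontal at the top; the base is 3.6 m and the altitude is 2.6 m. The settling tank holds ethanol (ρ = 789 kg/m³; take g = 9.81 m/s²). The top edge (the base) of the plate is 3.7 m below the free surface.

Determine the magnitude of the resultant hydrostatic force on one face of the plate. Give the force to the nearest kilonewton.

F ≈ 165 kN

γ = ρg = 789 × 9.81 / 1000 = 7.74009 kN/m³.
With the apex down, the centroid sits h/3 = 2.6/3 = 0.866667 m below the base (the top edge), so the centroid depth is h_c = 3.7 + 0.866667 = 4.56667 m.
A = ½ × 3.6 × 2.6 = 4.68 m².
Resultant F = γ·h_c·A = 7.74009 × 4.56667 × 4.68 = 165.421 kN.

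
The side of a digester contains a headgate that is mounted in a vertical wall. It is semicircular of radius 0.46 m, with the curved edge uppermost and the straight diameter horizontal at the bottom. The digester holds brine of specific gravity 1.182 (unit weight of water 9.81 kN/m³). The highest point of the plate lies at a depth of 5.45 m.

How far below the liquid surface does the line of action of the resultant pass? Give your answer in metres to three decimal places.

γ = 1.182 × 9.81 = 11.59542 kN/m³.
The centroid lies 4r/(3π) = 0.19523 m above the diameter, so r − 4r/(3π) = 0.46 − 0.19523 = 0.26477 m below the topmost point, so the centroid depth is h_c = 5.45 + 0.26477 = 5.71477 m.
A = πr²/2 = π × 0.46²/2 = 0.332381 m².
Resultant F = γ·h_c·A = 11.59542 × 5.71477 × 0.332381 = 22.0253 kN.
I_c = (π/8 − 8/(9π))·r⁴ = 0.109757 × 0.46⁴ = 0.00491432 m⁴.
Centre of pressure: y_p = y_c + I_c/(y_c·A) = 5.71477 + 0.00491432/(5.71477 × 0.332381) = 5.71477 + 0.00258719 = 5.71736 m along the plane.

h_p = 5.717 m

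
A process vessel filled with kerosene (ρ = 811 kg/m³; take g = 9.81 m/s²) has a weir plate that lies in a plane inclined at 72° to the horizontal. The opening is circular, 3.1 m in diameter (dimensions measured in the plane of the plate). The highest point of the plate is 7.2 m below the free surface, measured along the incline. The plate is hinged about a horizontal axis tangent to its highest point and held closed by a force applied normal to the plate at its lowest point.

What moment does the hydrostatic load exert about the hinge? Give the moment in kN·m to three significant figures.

γ = ρg = 811 × 9.81 / 1000 = 7.95591 kN/m³.
Let θ = 72° be the plate's angle to the horizontal; measure y along the incline from where the plane meets the free surface. Vertical depth h = y·sinθ with sinθ = 0.951057.
The centroid is at the centre, 1.55 m below the top of the plate, so y_c = 7.2 + 1.55 = 8.75 m and h_c = 8.75 × 0.951057 = 8.32175 m.
A = π(1.55)² = 7.54768 m².
Resultant F = γ·h_c·A = 7.95591 × 8.32175 × 7.54768 = 499.71 kN.
I_c = πr⁴/4 = π × 1.55⁴/4 = 4.53332 m⁴.
Centre of pressure: y_p = y_c + I_c/(y_c·A) = 8.75 + 4.53332/(8.75 × 7.54768) = 8.75 + 0.0686428 = 8.81864 m along the plane.
The resultant acts 1.55 + 0.0686428 = 1.61864 m (along the plate) below the hinge at the top edge, so the moment about the hinge is M = F × 1.61864 = 499.71 × 1.61864 = 808.851 kN·m.

M ≈ 809 kN·m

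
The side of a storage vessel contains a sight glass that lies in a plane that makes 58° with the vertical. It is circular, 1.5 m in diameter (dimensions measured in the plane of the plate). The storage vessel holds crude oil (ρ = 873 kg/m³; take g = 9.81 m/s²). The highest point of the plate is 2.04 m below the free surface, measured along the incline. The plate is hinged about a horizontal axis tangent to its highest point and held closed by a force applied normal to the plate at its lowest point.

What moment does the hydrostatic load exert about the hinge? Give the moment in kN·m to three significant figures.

M ≈ 17.9 kN·m

γ = ρg = 873 × 9.81 / 1000 = 8.56413 kN/m³.
The plate makes 58° with the vertical, i.e. θ = 90° − 58° = 32° to the horizontal. Measuring y along the incline from the free-surface line, vertical depth h = y·sinθ with sinθ = 0.529919.
The centroid is at the centre, 0.75 m below the top of the plate, so y_c = 2.04 + 0.75 = 2.79 m and h_c = 2.79 × 0.529919 = 1.47847 m.
A = π(0.75)² = 1.76715 m².
Resultant F = γ·h_c·A = 8.56413 × 1.47847 × 1.76715 = 22.3753 kN.
I_c = πr⁴/4 = π × 0.75⁴/4 = 0.248505 m⁴.
Centre of pressure: y_p = y_c + I_c/(y_c·A) = 2.79 + 0.248505/(2.79 × 1.76715) = 2.79 + 0.0504031 = 2.8404 m along the plane.
The resultant acts 0.75 + 0.0504031 = 0.800403 m (along the plate) below the hinge at the top edge, so the moment about the hinge is M = F × 0.800403 = 22.3753 × 0.800403 = 17.9093 kN·m.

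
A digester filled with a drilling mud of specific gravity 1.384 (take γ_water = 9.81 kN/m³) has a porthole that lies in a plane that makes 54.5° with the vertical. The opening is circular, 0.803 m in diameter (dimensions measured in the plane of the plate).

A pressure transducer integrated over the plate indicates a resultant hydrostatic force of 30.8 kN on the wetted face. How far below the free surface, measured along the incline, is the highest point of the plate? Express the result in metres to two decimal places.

γ = 1.384 × 9.81 = 13.57704 kN/m³.
A = π(0.4015)² = 0.506432 m².
From F = γ·h_c·A, the centroid depth is h_c = 30.8/(13.57704 × 0.506432) = 4.47945 m.
The plate makes 54.5° with the vertical, i.e. θ = 90° − 54.5° = 35.5° to the horizontal. Measuring y along the incline from the free-surface line, vertical depth h = y·sinθ with sinθ = 0.580703.
Along the incline, y_c = h_c/sinθ = 4.47945/0.580703 = 7.71384 m.
The centroid is at the centre, 0.4015 m below the top of the plate, so the highest point sits at y_top = 7.71384 − 0.4015 = 7.31234 m along the incline.

y_top ≈ 7.31 m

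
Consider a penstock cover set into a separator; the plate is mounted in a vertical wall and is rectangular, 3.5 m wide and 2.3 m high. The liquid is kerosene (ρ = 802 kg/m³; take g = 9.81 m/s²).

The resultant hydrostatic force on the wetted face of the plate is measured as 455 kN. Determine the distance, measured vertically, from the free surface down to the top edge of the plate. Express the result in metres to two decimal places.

γ = ρg = 802 × 9.81 / 1000 = 7.86762 kN/m³.
A = 3.5 × 2.3 = 8.05 m².
From F = γ·h_c·A, the centroid depth is h_c = 455/(7.86762 × 8.05) = 7.1841 m.
The centroid lies 2.3/2 = 1.15 m below the top edge, so the top edge sits at h_top = 7.1841 − 1.15 = 6.0341 m below the surface.

d_top ≈ 6.03 m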